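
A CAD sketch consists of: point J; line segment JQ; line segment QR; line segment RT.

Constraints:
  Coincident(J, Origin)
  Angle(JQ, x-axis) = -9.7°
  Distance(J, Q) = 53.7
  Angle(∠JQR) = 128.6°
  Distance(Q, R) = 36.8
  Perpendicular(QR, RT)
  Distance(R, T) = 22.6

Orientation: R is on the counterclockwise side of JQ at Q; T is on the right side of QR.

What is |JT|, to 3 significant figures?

95.5

∠JQR = 128.6°, so QR runs at -9.7° + (180° − 128.6°) = 41.7° from the x-axis; with |QR| = 36.8, R = Q + 36.8·(cos 41.7°, sin 41.7°) = (80.4, 15.4). QR ⟂ RT; with |RT| = 22.6 on the right of QR, T = R + 22.6·(0.665, -0.747) = (95.4, -1.44). Then |JT| = |T − J| = 95.5.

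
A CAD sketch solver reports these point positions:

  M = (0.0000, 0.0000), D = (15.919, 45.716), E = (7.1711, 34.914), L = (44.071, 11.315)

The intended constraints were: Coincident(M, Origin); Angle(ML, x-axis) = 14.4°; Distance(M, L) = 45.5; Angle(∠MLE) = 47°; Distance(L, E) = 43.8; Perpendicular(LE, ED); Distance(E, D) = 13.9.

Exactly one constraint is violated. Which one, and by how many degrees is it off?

Perpendicular(LE, ED) — off by 6.40°.

M = (0.00, 0.00) ✓; ML at 14.40° ✓; |ML| = 45.50 ✓; ∠MLE = 47.00° ✓; |LE| = 43.80 ✓; ∠(LE, ED) = 96.40° ✗; |ED| = 13.90 ✓.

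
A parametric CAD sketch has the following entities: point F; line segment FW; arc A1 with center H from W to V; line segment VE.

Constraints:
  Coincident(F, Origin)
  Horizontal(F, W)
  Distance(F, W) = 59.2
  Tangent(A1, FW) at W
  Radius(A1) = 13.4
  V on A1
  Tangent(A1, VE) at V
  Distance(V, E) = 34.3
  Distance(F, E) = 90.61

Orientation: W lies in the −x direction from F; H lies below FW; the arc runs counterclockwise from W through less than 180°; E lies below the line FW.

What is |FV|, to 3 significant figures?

73.2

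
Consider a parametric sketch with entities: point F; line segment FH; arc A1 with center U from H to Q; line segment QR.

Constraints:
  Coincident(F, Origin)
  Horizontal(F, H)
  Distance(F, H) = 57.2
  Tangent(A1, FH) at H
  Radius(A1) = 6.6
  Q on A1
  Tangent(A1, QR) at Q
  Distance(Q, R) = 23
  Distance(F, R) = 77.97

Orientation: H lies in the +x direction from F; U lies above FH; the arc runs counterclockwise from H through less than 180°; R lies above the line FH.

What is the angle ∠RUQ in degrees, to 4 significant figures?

73.99°

Checks: |UH| = 6.600 ✓; |UQ| = 6.600 ✓; ∠(UQ, QR) = 90.00° ✓; |QR| = 23.00 ✓; |FR| = 77.97 ✓.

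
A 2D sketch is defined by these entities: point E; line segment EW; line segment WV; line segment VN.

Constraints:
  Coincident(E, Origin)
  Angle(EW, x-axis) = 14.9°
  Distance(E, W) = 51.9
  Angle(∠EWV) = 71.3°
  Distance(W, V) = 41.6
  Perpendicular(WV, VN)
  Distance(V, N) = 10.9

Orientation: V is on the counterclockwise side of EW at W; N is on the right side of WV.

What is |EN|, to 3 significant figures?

65.0

∠EWV = 71.3°, so WV runs at 14.9° + (180° − 71.3°) = 124° from the x-axis; with |WV| = 41.6, V = W + 41.6·(cos 124°, sin 124°) = (27.1, 48.0). WV ⟂ VN; with |VN| = 10.9 on the right of WV, N = V + 10.9·(0.833, 0.553) = (36.2, 54.0). Then |EN| = |N − E| = 65.0.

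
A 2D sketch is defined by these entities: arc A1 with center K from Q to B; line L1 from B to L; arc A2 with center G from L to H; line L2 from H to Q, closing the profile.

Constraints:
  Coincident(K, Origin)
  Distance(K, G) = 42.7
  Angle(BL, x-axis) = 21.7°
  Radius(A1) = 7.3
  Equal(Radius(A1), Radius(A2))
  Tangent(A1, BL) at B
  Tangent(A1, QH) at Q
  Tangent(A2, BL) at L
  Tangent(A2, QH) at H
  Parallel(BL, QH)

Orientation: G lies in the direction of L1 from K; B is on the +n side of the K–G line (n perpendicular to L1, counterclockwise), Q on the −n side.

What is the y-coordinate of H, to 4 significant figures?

9.006

Tangency of A1 to both parallel lines with radius 7.3 puts B and Q at K ± 7.3·n: B = (-2.699, 6.783), Q = (2.699, -6.783). Equal radii place L and H the same way about G: L = G + 7.3·n = (36.97, 22.57), H = G − 7.3·n = (42.37, 9.006). So H.y = 9.006.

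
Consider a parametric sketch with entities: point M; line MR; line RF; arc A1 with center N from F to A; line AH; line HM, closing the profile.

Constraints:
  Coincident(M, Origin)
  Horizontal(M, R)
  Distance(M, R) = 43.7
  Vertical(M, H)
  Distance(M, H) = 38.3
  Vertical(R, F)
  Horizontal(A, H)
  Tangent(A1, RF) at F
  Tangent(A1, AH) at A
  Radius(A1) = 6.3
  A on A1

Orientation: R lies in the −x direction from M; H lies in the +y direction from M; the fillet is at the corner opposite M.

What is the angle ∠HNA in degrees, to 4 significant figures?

80.44°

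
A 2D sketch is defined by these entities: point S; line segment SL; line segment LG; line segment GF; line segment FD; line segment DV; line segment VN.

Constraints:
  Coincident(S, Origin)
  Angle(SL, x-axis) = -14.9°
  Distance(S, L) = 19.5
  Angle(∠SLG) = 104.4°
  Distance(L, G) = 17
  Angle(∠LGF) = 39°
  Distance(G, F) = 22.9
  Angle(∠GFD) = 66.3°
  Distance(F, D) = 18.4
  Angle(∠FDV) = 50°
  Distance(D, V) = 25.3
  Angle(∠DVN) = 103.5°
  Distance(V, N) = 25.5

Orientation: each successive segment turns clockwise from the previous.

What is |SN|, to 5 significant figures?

21.804

S is at the origin; SL runs at -14.9° with length 19.5, so L = (18.844, -5.0141). ∠SLG = 104.4° gives LG at -90.500° from the x-axis; with |LG| = 17.0, G = (18.696, -22.013). ∠LGF = 39.0° gives GF at 128.50° from the x-axis; with |GF| = 22.9, F = (4.4404, -4.0917). ∠GFD = 66.3° gives FD at 14.800° from the x-axis; with |FD| = 18.4, D = (22.230, 0.60849). ∠FDV = 50.0° gives DV at -115.20° from the x-axis; with |DV| = 25.3, V = (11.458, -22.284). ∠DVN = 103.5° gives VN at 168.30° from the x-axis; with |VN| = 25.5, N = (-13.512, -17.113). Then |SN| = |N − S| = 21.804.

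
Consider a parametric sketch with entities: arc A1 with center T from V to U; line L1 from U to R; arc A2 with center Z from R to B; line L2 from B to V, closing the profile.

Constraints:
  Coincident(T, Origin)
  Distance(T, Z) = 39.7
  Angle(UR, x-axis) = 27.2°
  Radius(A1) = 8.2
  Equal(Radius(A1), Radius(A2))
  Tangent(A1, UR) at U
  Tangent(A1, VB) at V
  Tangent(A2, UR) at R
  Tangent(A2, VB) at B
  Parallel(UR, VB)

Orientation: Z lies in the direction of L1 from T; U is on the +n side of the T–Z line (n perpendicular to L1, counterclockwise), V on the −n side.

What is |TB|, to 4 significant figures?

40.54

Tangency of A1 to both parallel lines with radius 8.2 puts U and V at T ± 8.2·n: U = (-3.748, 7.293), V = (3.748, -7.293). Equal radii place R and B the same way about Z: R = Z + 8.2·n = (31.56, 25.44), B = Z − 8.2·n = (39.06, 10.85). Then |TB| = |B − T| = 40.54.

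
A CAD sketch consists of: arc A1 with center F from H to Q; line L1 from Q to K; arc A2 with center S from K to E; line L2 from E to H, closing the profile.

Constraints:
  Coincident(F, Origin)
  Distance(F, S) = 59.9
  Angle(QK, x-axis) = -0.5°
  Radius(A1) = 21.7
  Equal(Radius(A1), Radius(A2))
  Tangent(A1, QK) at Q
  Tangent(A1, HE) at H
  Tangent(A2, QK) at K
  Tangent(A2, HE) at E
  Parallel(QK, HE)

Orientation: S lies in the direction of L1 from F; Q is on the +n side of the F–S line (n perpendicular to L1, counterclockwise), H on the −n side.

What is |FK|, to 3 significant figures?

63.7

The slot axis is L1's direction at -0.5°, so u = (cos -0.5°, sin -0.5°) = (1.00, -0.00873) and n = (−sin -0.5°, cos -0.5°) = (0.00873, 1.00). F is at the origin and S lies 59.9 along u from F, so S = 59.9·u = (59.9, -0.523). Tangency of A1 to both parallel lines with radius 21.7 puts Q and H at F ± 21.7·n: Q = (0.189, 21.7), H = (-0.189, -21.7). Equal radii place K and E the same way about S: K = S + 21.7·n = (60.1, 21.2), E = S − 21.7·n = (59.7, -22.2). Then |FK| = |K − F| = 63.7.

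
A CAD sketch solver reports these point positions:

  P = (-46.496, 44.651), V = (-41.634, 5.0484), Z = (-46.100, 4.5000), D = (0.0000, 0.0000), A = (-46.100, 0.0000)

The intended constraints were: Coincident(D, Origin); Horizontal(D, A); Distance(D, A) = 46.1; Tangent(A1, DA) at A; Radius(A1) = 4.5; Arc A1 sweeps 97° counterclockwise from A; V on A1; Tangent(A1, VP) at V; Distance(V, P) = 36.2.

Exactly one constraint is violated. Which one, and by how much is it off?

Distance(V, P) = 36.2 — off by 3.70.

D = (0.00, 0.00) ✓; D.y = 0.00, A.y = 0.00 ✓; |DA| = 46.10 ✓; ∠(ZA, AD) = 90.00° ✓; |ZA| = 4.500 ✓; bearing(Z→V) − bearing(Z→A) = 97.00° ✓; |ZV| = 4.500 ✓; ∠(ZV, VP) = 90.00° ✓; |VP| = 39.90 ✗.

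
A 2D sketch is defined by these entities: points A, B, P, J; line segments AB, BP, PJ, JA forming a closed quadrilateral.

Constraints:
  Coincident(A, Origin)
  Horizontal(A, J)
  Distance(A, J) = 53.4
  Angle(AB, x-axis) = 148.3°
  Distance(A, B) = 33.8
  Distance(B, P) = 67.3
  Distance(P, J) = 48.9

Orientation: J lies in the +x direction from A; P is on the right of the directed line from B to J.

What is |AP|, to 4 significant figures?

36.05

Checks: |BP| = 67.30 ✓; |PJ| = 48.90 ✓.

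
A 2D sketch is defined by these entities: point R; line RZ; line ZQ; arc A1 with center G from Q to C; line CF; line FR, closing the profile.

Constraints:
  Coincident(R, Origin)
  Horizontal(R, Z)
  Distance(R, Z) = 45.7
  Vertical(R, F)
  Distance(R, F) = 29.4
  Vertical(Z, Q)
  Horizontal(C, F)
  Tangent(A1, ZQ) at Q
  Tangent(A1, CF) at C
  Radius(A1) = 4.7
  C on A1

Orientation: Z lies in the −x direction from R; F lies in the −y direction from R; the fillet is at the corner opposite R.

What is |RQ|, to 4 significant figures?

51.95

R is at the origin; RZ is horizontal with |RZ| = 45.7 and Z on the −x side, so Z = (-45.70, 0.000). RF is vertical with |RF| = 29.4 and F on the −y side, so F = (0.000, -29.40). The virtual corner opposite R is at (-45.70, -29.40). Since A1 is tangent to ZQ there, GQ ⟂ ZQ and the tangent condition forces GC to be normal to CF, with radius 4.7, so the center G sits 4.7 in from both sides at G = (-41.00, -24.70). That places the tangent points at Q = (-45.70, -24.70) on ZQ and C = (-41.00, -29.40) on CF. Then |RQ| = |Q − R| = 51.95.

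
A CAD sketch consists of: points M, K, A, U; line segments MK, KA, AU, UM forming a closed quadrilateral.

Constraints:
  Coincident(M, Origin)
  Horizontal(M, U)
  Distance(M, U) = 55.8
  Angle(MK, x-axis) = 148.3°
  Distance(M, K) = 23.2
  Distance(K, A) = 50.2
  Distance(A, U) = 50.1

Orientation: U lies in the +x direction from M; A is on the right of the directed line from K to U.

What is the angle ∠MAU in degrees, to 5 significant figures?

85.344°

M is at the origin; M and U share the same y with |MU| = 55.8 and U in +x, so U = (55.8, 0). MK runs at 148.3° with |MK| = 23.2, so K = (-19.739, 12.191). A is determined by |KA| = 50.2 and |AU| = 50.1 together: it lies at the intersection of circle(K, 50.2) and circle(U, 50.1). With |KU| = 76.516, the foot of the radical line on KU is 38.324 from K and the perpendicular offset is √(50.2² − 38.324²) = 32.424. Taking the right-of-KU solution: A = (12.929, -25.925).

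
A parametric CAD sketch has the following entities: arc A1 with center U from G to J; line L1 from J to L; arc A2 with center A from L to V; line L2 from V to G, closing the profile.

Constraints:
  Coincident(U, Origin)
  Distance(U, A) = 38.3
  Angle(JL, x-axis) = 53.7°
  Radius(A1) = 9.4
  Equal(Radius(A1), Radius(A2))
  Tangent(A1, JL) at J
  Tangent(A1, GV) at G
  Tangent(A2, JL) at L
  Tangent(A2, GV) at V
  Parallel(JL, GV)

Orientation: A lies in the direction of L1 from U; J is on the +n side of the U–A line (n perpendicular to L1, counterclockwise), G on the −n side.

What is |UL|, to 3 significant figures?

39.4

Tangency of A1 to both parallel lines with radius 9.4 puts J and G at U ± 9.4·n: J = (-7.58, 5.56), G = (7.58, -5.56). Equal radii place L and V the same way about A: L = A + 9.4·n = (15.1, 36.4), V = A − 9.4·n = (30.2, 25.3). Then |UL| = |L − U| = 39.4.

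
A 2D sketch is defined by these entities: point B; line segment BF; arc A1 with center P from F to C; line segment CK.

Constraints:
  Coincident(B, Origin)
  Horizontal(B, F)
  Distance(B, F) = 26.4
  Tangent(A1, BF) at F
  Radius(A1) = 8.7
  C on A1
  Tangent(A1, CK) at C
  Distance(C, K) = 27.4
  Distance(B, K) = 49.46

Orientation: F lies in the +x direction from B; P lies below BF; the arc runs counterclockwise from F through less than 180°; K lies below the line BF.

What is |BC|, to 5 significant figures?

23.131

Checks: B = (0.00, 0.00) ✓; |PC| = 8.700 ✓; ∠(PC, CK) = 90.00° ✓; |CK| = 27.40 ✓; |BK| = 49.46 ✓.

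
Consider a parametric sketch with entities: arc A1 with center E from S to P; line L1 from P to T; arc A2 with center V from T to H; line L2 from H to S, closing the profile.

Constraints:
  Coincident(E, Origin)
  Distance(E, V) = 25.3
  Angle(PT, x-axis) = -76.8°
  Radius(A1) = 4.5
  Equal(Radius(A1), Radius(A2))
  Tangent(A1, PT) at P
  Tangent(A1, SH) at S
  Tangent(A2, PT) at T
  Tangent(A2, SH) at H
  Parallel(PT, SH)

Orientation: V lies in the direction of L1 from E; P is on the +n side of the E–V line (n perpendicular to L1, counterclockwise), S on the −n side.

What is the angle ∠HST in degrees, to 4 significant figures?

19.58°

The slot axis is L1's direction at -76.8°, so u = (cos -76.8°, sin -76.8°) = (0.2284, -0.9736) and n = (−sin -76.8°, cos -76.8°) = (0.9736, 0.2284). E is at the origin and V lies 25.3 along u from E, so V = 25.3·u = (5.777, -24.63). Tangency of A1 to both parallel lines with radius 4.5 puts P and S at E ± 4.5·n: P = (4.381, 1.028), S = (-4.381, -1.028). Equal radii place T and H the same way about V: T = V + 4.5·n = (10.16, -23.60), H = V − 4.5·n = (1.396, -25.66). Then cos ∠HST = SH·ST / (|SH||ST|), giving 19.58°.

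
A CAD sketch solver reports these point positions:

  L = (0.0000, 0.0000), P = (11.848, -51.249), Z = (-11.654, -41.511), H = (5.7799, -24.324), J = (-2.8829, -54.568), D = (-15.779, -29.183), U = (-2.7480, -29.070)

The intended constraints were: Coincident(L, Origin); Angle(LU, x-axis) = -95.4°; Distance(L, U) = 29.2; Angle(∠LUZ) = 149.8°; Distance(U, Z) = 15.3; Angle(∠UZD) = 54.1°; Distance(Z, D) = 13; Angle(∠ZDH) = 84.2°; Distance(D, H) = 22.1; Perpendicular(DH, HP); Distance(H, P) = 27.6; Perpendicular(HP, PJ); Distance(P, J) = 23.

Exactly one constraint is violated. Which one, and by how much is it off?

Distance(P, J) = 23 — off by 7.90.

L = (0.00, 0.00) ✓; LU at -95.40° ✓; |LU| = 29.20 ✓; ∠LUZ = 149.8° ✓; |UZ| = 15.30 ✓; ∠UZD = 54.10° ✓; |ZD| = 13.00 ✓; ∠ZDH = 84.20° ✓; |DH| = 22.10 ✓; ∠(DH, HP) = 90.00° ✓; |HP| = 27.60 ✓; ∠(HP, PJ) = 90.00° ✓; |PJ| = 15.10 ✗.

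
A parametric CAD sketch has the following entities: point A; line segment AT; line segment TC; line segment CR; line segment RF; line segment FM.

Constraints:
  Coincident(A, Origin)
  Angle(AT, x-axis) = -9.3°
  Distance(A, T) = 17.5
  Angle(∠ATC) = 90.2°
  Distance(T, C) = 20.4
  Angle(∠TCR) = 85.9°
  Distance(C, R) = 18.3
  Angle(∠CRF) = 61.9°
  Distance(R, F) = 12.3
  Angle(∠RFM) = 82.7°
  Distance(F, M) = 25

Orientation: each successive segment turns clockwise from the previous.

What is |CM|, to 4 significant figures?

8.669

A is at the origin; AT runs at -9.3° with length 17.5, so T = (17.27, -2.828). ∠ATC = 90.2° gives TC at -99.10° from the x-axis; with |TC| = 20.4, C = (14.04, -22.97). ∠TCR = 85.9° gives CR at 166.8° from the x-axis; with |CR| = 18.3, R = (-3.773, -18.79). ∠CRF = 61.9° gives RF at 48.70° from the x-axis; with |RF| = 12.3, F = (4.345, -9.552). ∠RFM = 82.7° gives FM at -48.60° from the x-axis; with |FM| = 25.0, M = (20.88, -28.30). Then |CM| = |M − C| = 8.669.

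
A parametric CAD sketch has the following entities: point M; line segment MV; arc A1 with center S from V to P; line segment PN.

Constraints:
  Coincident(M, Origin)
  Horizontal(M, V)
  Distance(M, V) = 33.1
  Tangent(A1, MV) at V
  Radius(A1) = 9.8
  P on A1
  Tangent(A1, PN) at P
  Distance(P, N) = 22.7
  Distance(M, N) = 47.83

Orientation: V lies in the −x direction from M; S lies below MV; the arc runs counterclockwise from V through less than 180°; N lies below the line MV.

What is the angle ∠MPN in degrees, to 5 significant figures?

84.660°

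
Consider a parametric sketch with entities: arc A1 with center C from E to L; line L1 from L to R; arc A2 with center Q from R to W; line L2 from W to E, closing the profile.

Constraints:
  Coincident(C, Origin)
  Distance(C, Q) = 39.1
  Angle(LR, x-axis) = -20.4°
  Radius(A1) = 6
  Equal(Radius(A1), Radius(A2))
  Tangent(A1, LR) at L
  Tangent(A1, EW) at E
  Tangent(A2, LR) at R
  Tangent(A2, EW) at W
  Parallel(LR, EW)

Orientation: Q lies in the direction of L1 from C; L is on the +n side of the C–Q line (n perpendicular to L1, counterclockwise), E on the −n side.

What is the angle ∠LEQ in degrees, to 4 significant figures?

81.28°

C is at the origin and Q lies 39.1 along u from C, so Q = 39.1·u = (36.65, -13.63). Tangency of A1 to both parallel lines with radius 6.0 puts L and E at C ± 6.0·n: L = (2.091, 5.624), E = (-2.091, -5.624). Then cos ∠LEQ = EL·EQ / (|EL||EQ|), giving 81.28°.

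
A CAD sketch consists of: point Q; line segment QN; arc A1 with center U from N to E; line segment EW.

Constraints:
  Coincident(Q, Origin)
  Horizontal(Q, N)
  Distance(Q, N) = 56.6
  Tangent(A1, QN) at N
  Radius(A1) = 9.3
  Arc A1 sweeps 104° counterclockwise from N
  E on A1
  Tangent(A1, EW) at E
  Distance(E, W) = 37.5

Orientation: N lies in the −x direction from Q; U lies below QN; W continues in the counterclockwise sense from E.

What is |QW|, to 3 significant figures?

74.1

Q is at the origin; Q and N share the same y with |QN| = 56.6 and N on the −x side, so N = (-56.6, 0.00). A1 meets QN tangentially, so UN is at right angles to QN, so U = N + (0, -9.3) = (-56.6, -9.30). On A1, N sits at bearing 90° from U; a 104° counterclockwise sweep puts E at bearing 194°, so E = U + 9.3·(cos 194°, sin 194°) = (-65.6, -11.5). A1 meets EW tangentially, so UE is at right angles to EW, so EW runs along (−sin 194°, cos 194°); with |EW| = 37.5, W = (-56.6, -47.9). Then |QW| = |W − Q| = 74.1.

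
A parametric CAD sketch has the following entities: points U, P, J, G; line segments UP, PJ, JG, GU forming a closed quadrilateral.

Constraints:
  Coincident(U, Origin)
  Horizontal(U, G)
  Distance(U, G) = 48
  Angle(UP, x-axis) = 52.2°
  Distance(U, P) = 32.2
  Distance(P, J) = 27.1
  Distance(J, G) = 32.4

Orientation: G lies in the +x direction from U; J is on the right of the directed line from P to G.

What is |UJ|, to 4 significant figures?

15.69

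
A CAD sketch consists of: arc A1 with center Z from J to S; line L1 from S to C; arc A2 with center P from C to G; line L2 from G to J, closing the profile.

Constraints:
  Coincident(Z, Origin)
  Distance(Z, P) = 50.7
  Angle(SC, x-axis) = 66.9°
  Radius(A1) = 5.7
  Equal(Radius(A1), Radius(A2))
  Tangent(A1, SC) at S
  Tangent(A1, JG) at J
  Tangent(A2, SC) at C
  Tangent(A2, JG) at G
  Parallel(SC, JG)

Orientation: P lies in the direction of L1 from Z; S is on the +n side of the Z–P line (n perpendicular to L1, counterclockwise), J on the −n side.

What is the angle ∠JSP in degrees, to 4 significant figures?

83.59°

Z is at the origin and P lies 50.7 along u from Z, so P = 50.7·u = (19.89, 46.63). Tangency of A1 to both parallel lines with radius 5.7 puts S and J at Z ± 5.7·n: S = (-5.243, 2.236), J = (5.243, -2.236). Then cos ∠JSP = SJ·SP / (|SJ||SP|), giving 83.59°.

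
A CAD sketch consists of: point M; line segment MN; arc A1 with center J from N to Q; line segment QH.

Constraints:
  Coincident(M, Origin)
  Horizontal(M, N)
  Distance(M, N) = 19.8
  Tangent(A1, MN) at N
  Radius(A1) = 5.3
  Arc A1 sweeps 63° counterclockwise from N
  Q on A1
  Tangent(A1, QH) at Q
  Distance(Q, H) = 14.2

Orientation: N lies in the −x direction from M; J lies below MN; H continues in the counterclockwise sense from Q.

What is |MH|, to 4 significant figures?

34.65

On A1, N sits at bearing 90° from J; a 63° counterclockwise sweep puts Q at bearing 153°, so Q = J + 5.3·(cos 153°, sin 153°) = (-24.52, -2.894). Since A1 is tangent to QH there, JQ ⟂ QH, so QH runs along (−sin 153°, cos 153°); with |QH| = 14.2, H = (-30.97, -15.55). Then |MH| = |H − M| = 34.65.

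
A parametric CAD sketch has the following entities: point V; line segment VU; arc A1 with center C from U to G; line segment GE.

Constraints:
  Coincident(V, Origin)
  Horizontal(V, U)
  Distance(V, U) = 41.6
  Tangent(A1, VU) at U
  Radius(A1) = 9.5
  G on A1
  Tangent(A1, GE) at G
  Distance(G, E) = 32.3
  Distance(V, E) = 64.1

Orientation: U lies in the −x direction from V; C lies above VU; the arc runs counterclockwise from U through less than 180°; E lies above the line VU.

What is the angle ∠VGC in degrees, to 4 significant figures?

130.1°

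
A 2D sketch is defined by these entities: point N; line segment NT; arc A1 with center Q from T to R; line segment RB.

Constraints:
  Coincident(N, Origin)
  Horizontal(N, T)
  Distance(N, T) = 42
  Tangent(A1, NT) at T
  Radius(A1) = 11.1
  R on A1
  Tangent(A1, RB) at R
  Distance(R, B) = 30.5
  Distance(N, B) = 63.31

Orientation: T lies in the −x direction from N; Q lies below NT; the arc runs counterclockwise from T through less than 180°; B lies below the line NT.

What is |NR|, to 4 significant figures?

54.54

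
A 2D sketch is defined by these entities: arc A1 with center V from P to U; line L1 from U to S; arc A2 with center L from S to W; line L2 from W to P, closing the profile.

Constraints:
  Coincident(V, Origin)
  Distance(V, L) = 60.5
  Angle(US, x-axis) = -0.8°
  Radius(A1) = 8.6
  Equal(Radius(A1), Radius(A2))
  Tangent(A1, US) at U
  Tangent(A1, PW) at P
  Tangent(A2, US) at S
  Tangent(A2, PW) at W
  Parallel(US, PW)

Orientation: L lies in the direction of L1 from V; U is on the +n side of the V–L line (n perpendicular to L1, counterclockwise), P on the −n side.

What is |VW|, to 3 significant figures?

61.1

The slot axis is L1's direction at -0.8°, so u = (cos -0.8°, sin -0.8°) = (1.00, -0.0140) and n = (−sin -0.8°, cos -0.8°) = (0.0140, 1.00). V is at the origin and L lies 60.5 along u from V, so L = 60.5·u = (60.5, -0.845). Tangency of A1 to both parallel lines with radius 8.6 puts U and P at V ± 8.6·n: U = (0.120, 8.60), P = (-0.120, -8.60). Equal radii place S and W the same way about L: S = L + 8.6·n = (60.6, 7.75), W = L − 8.6·n = (60.4, -9.44). Then |VW| = |W − V| = 61.1.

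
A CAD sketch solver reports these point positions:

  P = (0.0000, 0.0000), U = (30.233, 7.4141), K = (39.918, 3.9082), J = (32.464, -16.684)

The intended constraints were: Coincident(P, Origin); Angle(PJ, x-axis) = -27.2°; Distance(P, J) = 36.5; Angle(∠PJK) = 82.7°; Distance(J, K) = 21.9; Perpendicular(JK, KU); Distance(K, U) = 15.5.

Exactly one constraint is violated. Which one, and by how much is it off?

Distance(K, U) = 15.5 — off by 5.20.

P = (0.00, 0.00) ✓; PJ at -27.20° ✓; |PJ| = 36.50 ✓; ∠PJK = 82.70° ✓; |JK| = 21.90 ✓; ∠(JK, KU) = 90.00° ✓; |KU| = 10.30 ✗.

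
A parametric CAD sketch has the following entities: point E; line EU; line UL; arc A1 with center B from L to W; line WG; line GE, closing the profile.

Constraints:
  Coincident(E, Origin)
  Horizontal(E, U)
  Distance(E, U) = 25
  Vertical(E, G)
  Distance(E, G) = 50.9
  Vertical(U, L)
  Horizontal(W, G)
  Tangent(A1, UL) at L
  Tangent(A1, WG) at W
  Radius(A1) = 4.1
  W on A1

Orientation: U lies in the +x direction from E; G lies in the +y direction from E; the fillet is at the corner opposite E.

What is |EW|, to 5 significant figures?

55.024

E is at the origin; EU is horizontal with |EU| = 25.0 and U on the +x side, so U = (25.000, 0.0000). E and G share the same x with |EG| = 50.9 and G on the +y side, so G = (0.0000, 50.900). The virtual corner opposite E is at (25.000, 50.900). The tangent condition forces BL to be normal to UL and since A1 is tangent to WG there, BW ⟂ WG, with radius 4.1, so the center B sits 4.1 in from both sides at B = (20.900, 46.800). That places the tangent points at L = (25.000, 46.800) on UL and W = (20.900, 50.900) on WG. Then |EW| = |W − E| = 55.024.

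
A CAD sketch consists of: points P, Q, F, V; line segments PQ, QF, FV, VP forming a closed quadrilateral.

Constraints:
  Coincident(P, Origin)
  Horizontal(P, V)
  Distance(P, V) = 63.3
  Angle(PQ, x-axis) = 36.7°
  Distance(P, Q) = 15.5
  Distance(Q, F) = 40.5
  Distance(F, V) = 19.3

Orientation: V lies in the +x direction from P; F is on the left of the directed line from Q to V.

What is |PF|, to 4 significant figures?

54.74

P is at the origin; PV is horizontal with |PV| = 63.3 and V in +x, so V = (63.3, 0). PQ runs at 36.7° with |PQ| = 15.5, so Q = (12.43, 9.263). F is determined by |QF| = 40.5 and |FV| = 19.3 together: it lies at the intersection of circle(Q, 40.5) and circle(V, 19.3). With |QV| = 51.71, the foot of the radical line on QV is 38.11 from Q and the perpendicular offset is √(40.5² − 38.11²) = 13.70. Taking the left-of-QV solution: F = (52.38, 15.91).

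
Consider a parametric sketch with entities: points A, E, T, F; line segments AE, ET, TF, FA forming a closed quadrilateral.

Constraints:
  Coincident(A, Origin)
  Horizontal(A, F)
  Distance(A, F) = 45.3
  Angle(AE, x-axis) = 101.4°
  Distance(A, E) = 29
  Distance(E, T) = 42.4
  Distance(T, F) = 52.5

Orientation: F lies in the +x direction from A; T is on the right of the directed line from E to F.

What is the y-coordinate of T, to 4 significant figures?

-13.97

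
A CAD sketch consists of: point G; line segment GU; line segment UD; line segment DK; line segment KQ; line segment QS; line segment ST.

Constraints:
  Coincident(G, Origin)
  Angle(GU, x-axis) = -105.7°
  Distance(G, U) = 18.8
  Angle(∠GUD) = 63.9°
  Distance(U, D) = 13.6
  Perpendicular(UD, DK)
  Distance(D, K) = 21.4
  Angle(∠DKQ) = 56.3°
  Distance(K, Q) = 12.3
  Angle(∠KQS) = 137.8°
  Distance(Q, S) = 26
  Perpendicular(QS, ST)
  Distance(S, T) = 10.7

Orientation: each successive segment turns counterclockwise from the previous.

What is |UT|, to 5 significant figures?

15.180

G is at the origin; GU runs at -105.7° with length 18.8, so U = (-5.0873, -18.099). ∠GUD = 63.9° gives UD at 10.400° from the x-axis; with |UD| = 13.6, D = (8.2893, -15.644). UD is perpendicular to DK, so DK runs at 100.40°; with |DK| = 21.4, K = (4.4262, 5.4049). ∠DKQ = 56.3° gives KQ at -135.90° from the x-axis; with |KQ| = 12.3, Q = (-4.4068, -3.1548). ∠KQS = 137.8° gives QS at -93.700° from the x-axis; with |QS| = 26.0, S = (-6.0846, -29.101). The perpendicularity gives ST at right angles to QS, so ST runs at -3.7000°; with |ST| = 10.7, T = (4.5931, -29.791). Then |UT| = |T − U| = 15.180.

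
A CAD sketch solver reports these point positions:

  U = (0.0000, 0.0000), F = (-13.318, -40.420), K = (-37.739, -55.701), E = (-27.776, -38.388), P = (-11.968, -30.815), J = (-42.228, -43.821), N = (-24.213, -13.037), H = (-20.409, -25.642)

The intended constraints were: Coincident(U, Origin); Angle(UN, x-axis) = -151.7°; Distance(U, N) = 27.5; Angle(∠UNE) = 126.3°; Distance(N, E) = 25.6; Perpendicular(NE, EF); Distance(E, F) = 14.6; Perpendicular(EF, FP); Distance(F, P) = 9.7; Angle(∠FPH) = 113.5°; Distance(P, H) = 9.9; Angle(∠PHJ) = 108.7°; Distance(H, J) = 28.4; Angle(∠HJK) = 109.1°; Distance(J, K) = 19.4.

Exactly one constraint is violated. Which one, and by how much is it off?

Distance(J, K) = 19.4 — off by 6.70.

U = (0.00, 0.00) ✓; UN at -151.7° ✓; |UN| = 27.50 ✓; ∠UNE = 126.3° ✓; |NE| = 25.60 ✓; ∠(NE, EF) = 90.00° ✓; |EF| = 14.60 ✓; ∠(EF, FP) = 90.00° ✓; |FP| = 9.699 ✓; ∠FPH = 113.5° ✓; |PH| = 9.900 ✓; ∠PHJ = 108.7° ✓; |HJ| = 28.40 ✓; ∠HJK = 109.1° ✓; |JK| = 12.70 ✗.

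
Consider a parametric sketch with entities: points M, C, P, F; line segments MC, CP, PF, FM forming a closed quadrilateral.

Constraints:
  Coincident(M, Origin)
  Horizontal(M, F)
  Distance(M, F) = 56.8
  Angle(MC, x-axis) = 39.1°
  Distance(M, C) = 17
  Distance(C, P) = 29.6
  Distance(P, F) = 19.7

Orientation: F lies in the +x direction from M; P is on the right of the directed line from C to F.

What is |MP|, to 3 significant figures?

38.3

M is at the origin; MF is horizontal with |MF| = 56.8 and F in +x, so F = (56.8, 0). MC runs at 39.1° with |MC| = 17.0, so C = (13.2, 10.7). P is determined by |CP| = 29.6 and |PF| = 19.7 together: it lies at the intersection of circle(C, 29.6) and circle(F, 19.7). With |CF| = 44.9, the foot of the radical line on CF is 27.9 from C and the perpendicular offset is √(29.6² − 27.9²) = 9.92. Taking the right-of-CF solution: P = (37.9, -5.57).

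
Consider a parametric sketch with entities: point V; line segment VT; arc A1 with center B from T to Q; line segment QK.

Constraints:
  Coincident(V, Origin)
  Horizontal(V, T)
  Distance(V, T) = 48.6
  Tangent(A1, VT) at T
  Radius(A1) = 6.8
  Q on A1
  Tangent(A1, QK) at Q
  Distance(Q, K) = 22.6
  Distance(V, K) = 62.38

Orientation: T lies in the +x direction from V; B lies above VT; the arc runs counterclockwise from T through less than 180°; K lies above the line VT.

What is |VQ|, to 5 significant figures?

55.831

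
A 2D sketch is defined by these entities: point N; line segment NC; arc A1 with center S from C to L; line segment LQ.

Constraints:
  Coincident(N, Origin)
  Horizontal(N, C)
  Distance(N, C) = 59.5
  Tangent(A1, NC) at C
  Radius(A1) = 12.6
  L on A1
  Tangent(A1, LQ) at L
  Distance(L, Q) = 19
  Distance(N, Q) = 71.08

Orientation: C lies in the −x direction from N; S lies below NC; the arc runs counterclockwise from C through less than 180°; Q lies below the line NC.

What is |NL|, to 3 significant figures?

73.0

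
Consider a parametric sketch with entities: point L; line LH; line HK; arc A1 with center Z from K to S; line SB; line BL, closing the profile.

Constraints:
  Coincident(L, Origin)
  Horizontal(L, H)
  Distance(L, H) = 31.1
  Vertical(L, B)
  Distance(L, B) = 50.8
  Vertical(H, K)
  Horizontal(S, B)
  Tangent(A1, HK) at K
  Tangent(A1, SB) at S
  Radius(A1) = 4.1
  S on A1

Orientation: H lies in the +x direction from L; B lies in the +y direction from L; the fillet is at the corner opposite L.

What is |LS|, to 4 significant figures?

57.53

L is at the origin; LH is horizontal with |LH| = 31.1 and H on the +x side, so H = (31.10, 0.000). LB is vertical with |LB| = 50.8 and B on the +y side, so B = (0.000, 50.80). The virtual corner opposite L is at (31.10, 50.80). The tangent condition forces ZK to be normal to HK and since A1 is tangent to SB there, ZS ⟂ SB, with radius 4.1, so the center Z sits 4.1 in from both sides at Z = (27.00, 46.70). That places the tangent points at K = (31.10, 46.70) on HK and S = (27.00, 50.80) on SB. Then |LS| = |S − L| = 57.53.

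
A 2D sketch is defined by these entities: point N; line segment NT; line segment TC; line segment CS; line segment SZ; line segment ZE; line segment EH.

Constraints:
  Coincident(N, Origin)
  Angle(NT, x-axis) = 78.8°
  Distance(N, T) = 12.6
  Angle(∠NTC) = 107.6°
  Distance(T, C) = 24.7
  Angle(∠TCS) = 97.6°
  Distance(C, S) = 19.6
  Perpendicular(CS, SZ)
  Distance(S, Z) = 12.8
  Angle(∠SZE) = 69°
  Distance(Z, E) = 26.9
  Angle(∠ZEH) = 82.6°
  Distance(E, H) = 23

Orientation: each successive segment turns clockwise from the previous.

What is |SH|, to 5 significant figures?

22.189

∠SZE = 69.0° gives ZE at 83.000° from the x-axis; with |ZE| = 26.9, E = (22.594, 19.698). ∠ZEH = 82.6° gives EH at -14.400° from the x-axis; with |EH| = 23.0, H = (44.871, 13.979). Then |SH| = |H − S| = 22.189.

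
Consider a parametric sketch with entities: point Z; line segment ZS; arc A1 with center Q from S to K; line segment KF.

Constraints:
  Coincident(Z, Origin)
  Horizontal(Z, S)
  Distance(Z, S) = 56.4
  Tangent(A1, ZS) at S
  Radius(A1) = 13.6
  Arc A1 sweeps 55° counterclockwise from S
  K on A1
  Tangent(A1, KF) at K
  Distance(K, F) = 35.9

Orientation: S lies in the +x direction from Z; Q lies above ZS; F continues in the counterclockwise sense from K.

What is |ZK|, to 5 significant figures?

67.789

Since A1 is tangent to ZS there, QS ⟂ ZS, so Q = S + (0, 13.6) = (56.400, 13.600). On A1, S sits at bearing -90° from Q; a 55° counterclockwise sweep puts K at bearing -35°, so K = Q + 13.6·(cos -35°, sin -35°) = (67.540, 5.7994). Then |ZK| = |K − Z| = 67.789.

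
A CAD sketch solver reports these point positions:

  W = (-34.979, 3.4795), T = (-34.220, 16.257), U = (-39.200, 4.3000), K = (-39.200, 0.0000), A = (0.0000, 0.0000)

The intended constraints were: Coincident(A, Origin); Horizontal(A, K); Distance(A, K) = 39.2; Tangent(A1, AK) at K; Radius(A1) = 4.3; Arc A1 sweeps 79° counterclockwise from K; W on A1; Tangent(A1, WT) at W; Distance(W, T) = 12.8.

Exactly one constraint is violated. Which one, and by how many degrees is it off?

Tangent(A1, WT) at W — off by 7.60°.

A = (0.00, 0.00) ✓; A.y = 0.00, K.y = 0.00 ✓; |AK| = 39.20 ✓; ∠(UK, KA) = 90.00° ✓; |UK| = 4.300 ✓; bearing(U→W) − bearing(U→K) = 79.00° ✓; |UW| = 4.300 ✓; ∠(UW, WT) = 82.40° ✗; |WT| = 12.80 ✓.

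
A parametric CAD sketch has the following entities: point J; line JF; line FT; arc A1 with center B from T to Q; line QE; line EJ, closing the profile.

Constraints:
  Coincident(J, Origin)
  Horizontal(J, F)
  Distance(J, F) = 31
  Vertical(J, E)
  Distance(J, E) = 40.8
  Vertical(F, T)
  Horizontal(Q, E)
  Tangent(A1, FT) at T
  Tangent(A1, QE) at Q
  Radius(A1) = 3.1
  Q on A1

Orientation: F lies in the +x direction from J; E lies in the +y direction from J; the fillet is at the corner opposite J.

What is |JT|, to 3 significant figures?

48.8

J is at the origin; J and F share the same y with |JF| = 31.0 and F on the +x side, so F = (31.0, 0.00). J and E share the same x with |JE| = 40.8 and E on the +y side, so E = (0.00, 40.8). The virtual corner opposite J is at (31.0, 40.8). The tangent condition forces BT to be normal to FT and tangency of A1 to QE means the radius BQ is perpendicular to QE, with radius 3.1, so the center B sits 3.1 in from both sides at B = (27.9, 37.7). That places the tangent points at T = (31.0, 37.7) on FT and Q = (27.9, 40.8) on QE. Then |JT| = |T − J| = 48.8.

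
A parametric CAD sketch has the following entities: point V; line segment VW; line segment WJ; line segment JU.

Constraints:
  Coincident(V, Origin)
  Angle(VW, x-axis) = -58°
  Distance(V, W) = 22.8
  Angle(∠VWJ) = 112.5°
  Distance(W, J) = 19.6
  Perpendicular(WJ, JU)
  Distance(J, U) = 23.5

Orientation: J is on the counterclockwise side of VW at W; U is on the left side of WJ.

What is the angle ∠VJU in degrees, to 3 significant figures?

53.4°

∠VWJ = 112.5°, so WJ runs at -58.0° + (180° − 112.5°) = 9.50° from the x-axis; with |WJ| = 19.6, J = W + 19.6·(cos 9.50°, sin 9.50°) = (31.4, -16.1). WJ is perpendicular to JU; with |JU| = 23.5 on the left of WJ, U = J + 23.5·(-0.165, 0.986) = (27.5, 7.08). Then cos ∠VJU = JV·JU / (|JV||JU|), giving 53.4°.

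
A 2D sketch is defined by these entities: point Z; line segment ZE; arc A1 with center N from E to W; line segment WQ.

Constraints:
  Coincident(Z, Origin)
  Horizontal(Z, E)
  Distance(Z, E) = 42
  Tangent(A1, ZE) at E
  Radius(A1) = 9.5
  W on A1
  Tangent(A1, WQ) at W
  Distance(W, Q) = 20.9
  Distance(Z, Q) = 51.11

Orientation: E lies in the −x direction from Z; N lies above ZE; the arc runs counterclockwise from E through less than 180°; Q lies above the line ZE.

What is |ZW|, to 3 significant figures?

35.3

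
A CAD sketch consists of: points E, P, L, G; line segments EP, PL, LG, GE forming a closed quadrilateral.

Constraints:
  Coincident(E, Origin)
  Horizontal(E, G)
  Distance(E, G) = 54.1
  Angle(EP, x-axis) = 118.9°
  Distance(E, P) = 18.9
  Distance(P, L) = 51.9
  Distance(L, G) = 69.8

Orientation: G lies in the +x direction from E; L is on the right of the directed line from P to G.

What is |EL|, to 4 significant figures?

35.80

E is at the origin; EG is horizontal with |EG| = 54.1 and G in +x, so G = (54.1, 0). EP runs at 118.9° with |EP| = 18.9, so P = (-9.134, 16.55). L is determined by |PL| = 51.9 and |LG| = 69.8 together: it lies at the intersection of circle(P, 51.9) and circle(G, 69.8). With |PG| = 65.36, the foot of the radical line on PG is 16.02 from P and the perpendicular offset is √(51.9² − 16.02²) = 49.37. Taking the right-of-PG solution: L = (-6.135, -35.27).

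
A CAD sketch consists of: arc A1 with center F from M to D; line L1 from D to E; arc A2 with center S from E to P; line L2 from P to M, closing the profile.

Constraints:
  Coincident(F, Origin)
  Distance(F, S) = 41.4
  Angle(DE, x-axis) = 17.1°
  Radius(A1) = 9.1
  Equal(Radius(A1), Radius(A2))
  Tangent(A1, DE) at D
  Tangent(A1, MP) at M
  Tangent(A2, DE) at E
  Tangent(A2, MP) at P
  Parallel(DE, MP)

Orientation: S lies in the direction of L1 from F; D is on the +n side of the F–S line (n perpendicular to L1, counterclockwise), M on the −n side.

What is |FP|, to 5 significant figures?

42.388

The slot axis is L1's direction at 17.1°, so u = (cos 17.1°, sin 17.1°) = (0.95579, 0.29404) and n = (−sin 17.1°, cos 17.1°) = (-0.29404, 0.95579). F is at the origin and S lies 41.4 along u from F, so S = 41.4·u = (39.570, 12.173). Tangency of A1 to both parallel lines with radius 9.1 puts D and M at F ± 9.1·n: D = (-2.6758, 8.6977), M = (2.6758, -8.6977). Equal radii place E and P the same way about S: E = S + 9.1·n = (36.894, 20.871), P = S − 9.1·n = (42.246, 3.4756). Then |FP| = |P − F| = 42.388.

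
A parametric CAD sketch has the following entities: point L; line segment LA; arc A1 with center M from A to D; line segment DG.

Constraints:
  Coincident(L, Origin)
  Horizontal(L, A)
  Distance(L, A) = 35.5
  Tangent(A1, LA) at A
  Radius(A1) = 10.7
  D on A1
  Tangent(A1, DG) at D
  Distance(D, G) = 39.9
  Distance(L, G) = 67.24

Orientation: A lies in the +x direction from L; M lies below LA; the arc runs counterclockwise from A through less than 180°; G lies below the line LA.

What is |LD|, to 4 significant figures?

30.16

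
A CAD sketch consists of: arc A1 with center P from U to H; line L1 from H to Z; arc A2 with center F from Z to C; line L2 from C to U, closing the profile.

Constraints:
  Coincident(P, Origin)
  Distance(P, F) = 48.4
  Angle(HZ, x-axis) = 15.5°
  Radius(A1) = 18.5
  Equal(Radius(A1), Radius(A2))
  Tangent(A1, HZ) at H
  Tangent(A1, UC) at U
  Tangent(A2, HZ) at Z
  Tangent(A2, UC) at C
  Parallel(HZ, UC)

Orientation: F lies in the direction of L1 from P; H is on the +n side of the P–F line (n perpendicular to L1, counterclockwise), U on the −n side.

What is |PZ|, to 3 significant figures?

51.8

The slot axis is L1's direction at 15.5°, so u = (cos 15.5°, sin 15.5°) = (0.964, 0.267) and n = (−sin 15.5°, cos 15.5°) = (-0.267, 0.964). P is at the origin and F lies 48.4 along u from P, so F = 48.4·u = (46.6, 12.9). Tangency of A1 to both parallel lines with radius 18.5 puts H and U at P ± 18.5·n: H = (-4.94, 17.8), U = (4.94, -17.8). Equal radii place Z and C the same way about F: Z = F + 18.5·n = (41.7, 30.8), C = F − 18.5·n = (51.6, -4.89). Then |PZ| = |Z − P| = 51.8.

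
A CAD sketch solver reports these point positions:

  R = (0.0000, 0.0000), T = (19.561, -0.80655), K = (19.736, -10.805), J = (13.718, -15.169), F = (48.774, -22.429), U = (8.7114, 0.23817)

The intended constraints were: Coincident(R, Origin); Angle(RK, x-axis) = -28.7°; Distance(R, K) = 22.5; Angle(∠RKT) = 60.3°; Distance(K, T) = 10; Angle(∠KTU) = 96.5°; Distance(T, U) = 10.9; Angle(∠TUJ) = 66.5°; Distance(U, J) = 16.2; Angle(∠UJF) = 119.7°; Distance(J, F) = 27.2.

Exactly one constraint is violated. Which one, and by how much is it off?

Distance(J, F) = 27.2 — off by 8.60.

R = (0.00, 0.00) ✓; RK at -28.70° ✓; |RK| = 22.50 ✓; ∠RKT = 60.30° ✓; |KT| = 10.00 ✓; ∠KTU = 96.50° ✓; |TU| = 10.90 ✓; ∠TUJ = 66.50° ✓; |UJ| = 16.20 ✓; ∠UJF = 119.7° ✓; |JF| = 35.80 ✗.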